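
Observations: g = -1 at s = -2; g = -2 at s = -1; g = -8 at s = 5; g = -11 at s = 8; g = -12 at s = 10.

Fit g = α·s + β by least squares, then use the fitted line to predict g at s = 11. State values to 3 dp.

ĝ = -13.432

The normal system XᵀX·[α, β]ᵀ = Xᵀg is [[194, 20]; [20, 5]]·[α, β]ᵀ = [-244, -34]ᵀ.
det = 194·5 − 20² = 570.
α = ((-244)·5 − 20·(-34))/570 = -18/19; β = (194·(-34) − 20·(-244))/570 = -286/95.
At s = 11: ĝ = (-18/19)·(11) + (-286/95)·(1) = -1276/95.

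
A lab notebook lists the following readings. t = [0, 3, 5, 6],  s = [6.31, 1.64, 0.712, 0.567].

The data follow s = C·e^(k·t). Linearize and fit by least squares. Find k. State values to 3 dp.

Taking logs, ln s = k·t + ln C, so regress ln s on t.
XᵀX = [[70.0000, 14.0000]; [14.0000, 4]], rhs = [-3.6187, 1.4298]ᵀ  (here Σt = 14.0000, Σ(t)² = 70.0000, Σln s = 1.4298, Σt·ln s = -3.6187).
Δ = 70.0000·4 − (14.0000)² = 84.0000; k = (-3.6187·4 − 14.0000·1.4298)/84.0000 = -0.41061, ln C = (70.0000·1.4298 − 14.0000·-3.6187)/84.0000 = 1.79458.

k = -0.411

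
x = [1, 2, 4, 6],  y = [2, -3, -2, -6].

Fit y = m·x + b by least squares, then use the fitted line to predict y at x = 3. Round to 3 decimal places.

ŷ = -1.932

Forming AᵀA = [[57, 13]; [13, 4]] and Aᵀy = [-48, -9]ᵀ gives AᵀA·[m, b]ᵀ = Aᵀy.
Determinant 57·4 − 13² = 59.
m = ((-48)·4 − 13·(-9))/59 = -75/59; b = (57·(-9) − 13·(-48))/59 = 111/59.
At x = 3: ŷ = (-75/59)·(3) + (111/59)·(1) = -114/59.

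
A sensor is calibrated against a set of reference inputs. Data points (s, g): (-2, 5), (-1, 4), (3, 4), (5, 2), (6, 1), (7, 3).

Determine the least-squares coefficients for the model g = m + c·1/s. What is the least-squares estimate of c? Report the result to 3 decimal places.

With design matrix M, MᵀM = [[6, -23/35]; [-23/35, 31957/22050]] and Mᵀg = [19, -146/35]ᵀ.
Determinant 6·(31957/22050) − (-23/35)² = 6074/735.
m = (19·(31957/22050) − (-23/35)·(-146/35))/(6074/735) = 546739/182220; c = (6·(-146/35) − (-23/35)·19)/(6074/735) = -9219/6074.

c = -1.518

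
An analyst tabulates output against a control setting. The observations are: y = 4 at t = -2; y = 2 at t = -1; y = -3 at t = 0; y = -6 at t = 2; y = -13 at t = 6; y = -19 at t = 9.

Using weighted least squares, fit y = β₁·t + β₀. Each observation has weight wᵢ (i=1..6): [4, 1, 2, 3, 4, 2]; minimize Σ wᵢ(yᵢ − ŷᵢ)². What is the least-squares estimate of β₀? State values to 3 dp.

With design matrix A, AᵀWA = [[335, 39]; [39, 16]] and AᵀWy = [-724, -96]ᵀ.
det = 335·16 − 39² = 3839.
β₁ = ((-724)·16 − 39·(-96))/3839 = -7840/3839; β₀ = (335·(-96) − 39·(-724))/3839 = -3924/3839.

β₀ = -1.022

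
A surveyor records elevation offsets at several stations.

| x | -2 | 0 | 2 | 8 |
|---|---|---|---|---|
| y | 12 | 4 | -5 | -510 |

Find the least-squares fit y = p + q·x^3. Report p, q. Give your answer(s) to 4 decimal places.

Forming AᵀA = [[4, 512]; [512, 262272]] and Aᵀy = [-499, -261256]ᵀ gives AᵀA·[p, q]ᵀ = Aᵀy.
Eliminating q: 262272·(row 1) − 512·(row 2) gives 786944·p = 262272·(-499) − 512·(-261256) = 2889344, so p = 22573/6148.
Then q = ((-261256) − 512·(22573/6148))/262272 = -24673/24592.

p = 3.6716, q = -1.0033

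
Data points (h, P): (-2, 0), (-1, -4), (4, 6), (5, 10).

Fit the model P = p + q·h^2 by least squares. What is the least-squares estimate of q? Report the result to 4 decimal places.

q = 0.5528

Normal-equation sums: Σ1 = 4, Σh^2 = 46, Σh^2·h^2 = 898.
For AᵀP: ΣP = 12, Σh^2·P = 342.
det = 4·898 − 46² = 1476.
p = (12·898 − 46·342)/1476 = -413/123; q = (4·342 − 46·12)/1476 = 68/123.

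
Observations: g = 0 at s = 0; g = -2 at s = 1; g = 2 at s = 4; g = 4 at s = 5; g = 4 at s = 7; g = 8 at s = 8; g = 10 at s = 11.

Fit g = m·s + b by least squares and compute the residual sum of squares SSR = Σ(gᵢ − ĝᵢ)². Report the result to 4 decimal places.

SSR = 9.5849

The normal system XᵀX·[m, b]ᵀ = Xᵀg is [[276, 36]; [36, 7]]·[m, b]ᵀ = [228, 26]ᵀ.
Eliminating b: 7·(row 1) − 36·(row 2) gives 636·m = 7·228 − 36·26 = 660, so m = 55/53.
Then b = (26 − 36·(55/53))/7 = -86/53.
Residuals: 86/53, -75/53, -28/53, 23/53, -87/53, 70/53, 11/53; SSR = 508/53.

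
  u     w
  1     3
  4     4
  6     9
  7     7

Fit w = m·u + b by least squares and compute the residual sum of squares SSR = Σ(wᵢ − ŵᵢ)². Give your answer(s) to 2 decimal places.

SSR = 6.45

Normal-equation sums: Σu·u = 102, Σu = 18, Σ1 = 4.
Moment sums: Σu·w = 122, Σw = 23.
So AᵀA·[m, b]ᵀ = Aᵀw: [[102, 18]; [18, 4]]·[m, b]ᵀ = [122, 23]ᵀ.
det = 102·4 − 18² = 84.
m = (122·4 − 18·23)/84 = 37/42; b = (102·23 − 18·122)/84 = 25/14.
Residuals: 1/3, -55/42, 27/14, -20/21; SSR = 271/42.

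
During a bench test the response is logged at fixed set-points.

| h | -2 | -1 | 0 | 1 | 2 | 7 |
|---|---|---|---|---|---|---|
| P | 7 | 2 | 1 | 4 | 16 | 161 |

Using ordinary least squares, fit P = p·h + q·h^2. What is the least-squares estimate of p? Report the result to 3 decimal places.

Forming XᵀX = [[59, 343]; [343, 2435]] and XᵀP = [1147, 7987]ᵀ gives XᵀX·[p, q]ᵀ = XᵀP.
Determinant 59·2435 − 343² = 26016.
p = (1147·2435 − 343·7987)/26016 = 13351/6504; q = (59·7987 − 343·1147)/26016 = 19453/6504.

p = 2.053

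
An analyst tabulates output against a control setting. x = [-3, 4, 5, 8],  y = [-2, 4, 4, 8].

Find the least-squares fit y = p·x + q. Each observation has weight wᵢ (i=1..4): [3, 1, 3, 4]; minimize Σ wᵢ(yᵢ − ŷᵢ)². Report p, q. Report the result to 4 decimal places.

p = 0.8877, q = 0.4289

With design matrix M, MᵀWM = [[374, 42]; [42, 11]] and MᵀWy = [350, 42]ᵀ.
Eliminating q: 11·(row 1) − 42·(row 2) gives 2350·p = 11·350 − 42·42 = 2086, so p = 1043/1175.
Then q = (42 − 42·(1043/1175))/11 = 504/1175.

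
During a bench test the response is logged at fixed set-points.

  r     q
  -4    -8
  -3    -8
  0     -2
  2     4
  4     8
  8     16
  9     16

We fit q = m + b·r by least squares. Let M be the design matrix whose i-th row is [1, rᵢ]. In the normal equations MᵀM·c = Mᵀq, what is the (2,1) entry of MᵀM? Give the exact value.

Row 2 ↔ basis r, column 1 ↔ basis 1, so (MᵀM)_{2,1} = Σᵢ r = (-4)·(1) + (-3)·(1) + (0)·(1) + (2)·(1) + (4)·(1) + (8)·(1) + (9)·(1) = 16.

16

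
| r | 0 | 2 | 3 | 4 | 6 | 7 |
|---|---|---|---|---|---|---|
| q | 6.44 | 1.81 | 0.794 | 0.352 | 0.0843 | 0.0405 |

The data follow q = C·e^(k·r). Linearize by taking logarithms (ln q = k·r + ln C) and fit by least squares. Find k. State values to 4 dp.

Let Y = ln q. Fitting Y = k·r + ln C by least squares:
Σr = 22.0000, Σ(r)² = 114.0000, Σln q = -4.4988, Σr·ln q = -40.9673.
Equations: 114.0000·k + 22.0000·ln C = -40.9673;  22.0000·k + 6·ln C = -4.4988.
Δ = 114.0000·6 − (22.0000)² = 200.0000; k = (-40.9673·6 − 22.0000·-4.4988)/200.0000 = -0.73415, ln C = (114.0000·-4.4988 − 22.0000·-40.9673)/200.0000 = 1.94210.

k = -0.7342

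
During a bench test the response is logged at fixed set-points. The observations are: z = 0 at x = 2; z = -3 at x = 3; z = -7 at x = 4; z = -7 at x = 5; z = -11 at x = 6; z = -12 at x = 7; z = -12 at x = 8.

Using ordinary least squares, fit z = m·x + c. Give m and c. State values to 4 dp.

With design matrix M, MᵀM = [[203, 35]; [35, 7]] and Mᵀz = [-318, -52]ᵀ.
Eliminating c: 7·(row 1) − 35·(row 2) gives 196·m = 7·(-318) − 35·(-52) = -406, so m = -29/14.
Then c = ((-52) − 35·(-29/14))/7 = 41/14.

m = -2.0714, c = 2.9286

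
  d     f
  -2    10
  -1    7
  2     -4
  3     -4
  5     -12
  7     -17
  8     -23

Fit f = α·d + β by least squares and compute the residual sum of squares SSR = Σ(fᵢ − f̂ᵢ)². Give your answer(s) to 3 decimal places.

The normal system XᵀX·[α, β]ᵀ = Xᵀf is [[156, 22]; [22, 7]]·[α, β]ᵀ = [-410, -43]ᵀ.
Δ = 156·7 − 22² = 608.
α = ((-410)·7 − 22·(-43))/608 = -481/152; β = (156·(-43) − 22·(-410))/608 = 289/76.
Residuals: -5/38, 5/152, -28/19, 257/152, 3/152, 205/152, -113/76; SSR = 345/38.

SSR = 9.079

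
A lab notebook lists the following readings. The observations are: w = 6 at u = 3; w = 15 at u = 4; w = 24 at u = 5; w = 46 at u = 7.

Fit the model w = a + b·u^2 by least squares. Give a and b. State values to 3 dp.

From the data, Σ1 = 4, Σu^2 = 99, Σu^2·u^2 = 3363.
And Σw = 91, Σu^2·w = 3148.
Normal equations: [[4, 99]; [99, 3363]]·[a, b]ᵀ = [91, 3148]ᵀ.
Determinant 4·3363 − 99² = 3651.
a = (91·3363 − 99·3148)/3651 = -1873/1217; b = (4·3148 − 99·91)/3651 = 3583/3651.

a = -1.539, b = 0.981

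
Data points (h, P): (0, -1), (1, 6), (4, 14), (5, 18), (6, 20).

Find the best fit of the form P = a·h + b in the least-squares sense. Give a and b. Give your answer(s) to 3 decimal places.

a = 3.343, b = 0.701

Entries of XᵀX: Σh·h = 78, Σh = 16, Σ1 = 5.
Moment sums: Σh·P = 272, ΣP = 57.
Normal equations: [[78, 16]; [16, 5]]·[a, b]ᵀ = [272, 57]ᵀ.
Eliminating b: 5·(row 1) − 16·(row 2) gives 134·a = 5·272 − 16·57 = 448, so a = 224/67.
Then b = (57 − 16·(224/67))/5 = 47/67.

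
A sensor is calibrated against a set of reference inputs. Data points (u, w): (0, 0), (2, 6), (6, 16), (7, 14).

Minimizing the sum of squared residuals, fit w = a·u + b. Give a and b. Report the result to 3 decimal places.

a = 2.168, b = 0.870

Normal-equation sums: Σu·u = 89, Σu = 15, Σ1 = 4.
And Σu·w = 206, Σw = 36.
XᵀX·[a, b]ᵀ = Xᵀw becomes [[89, 15]; [15, 4]]·[a, b]ᵀ = [206, 36]ᵀ.
Determinant 89·4 − 15² = 131.
a = (206·4 − 15·36)/131 = 284/131; b = (89·36 − 15·206)/131 = 114/131.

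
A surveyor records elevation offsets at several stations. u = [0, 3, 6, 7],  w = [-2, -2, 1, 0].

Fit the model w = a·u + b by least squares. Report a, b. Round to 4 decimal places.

Setting ∂/∂a … = 0 gives: 94·a + 16·b = 0;  16·a + 4·b = -3.
Determinant 94·4 − 16² = 120.
a = (0·4 − 16·(-3))/120 = 2/5; b = (94·(-3) − 16·0)/120 = -47/20.

a = 0.4000, b = -2.3500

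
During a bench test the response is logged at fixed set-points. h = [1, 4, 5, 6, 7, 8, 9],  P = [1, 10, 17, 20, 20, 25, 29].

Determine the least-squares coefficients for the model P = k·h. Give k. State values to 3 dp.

k = 3.114

Compute the Gram sums: Σh·h = 272.
For XᵀP: Σh·P = 847.
k = 847/272 = 3.11397.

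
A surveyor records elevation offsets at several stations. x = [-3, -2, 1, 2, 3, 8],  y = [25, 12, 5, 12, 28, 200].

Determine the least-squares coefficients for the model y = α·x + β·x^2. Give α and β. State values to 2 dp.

Sums needed: Σx·x = 91, Σx·x^2 = 513, Σx^2·x^2 = 4291.
And Σx·y = 1614, Σx^2·y = 13378.
Eliminating β: 4291·(row 1) − 513·(row 2) gives 127312·α = 4291·1614 − 513·13378 = 62760, so α = 7845/15914.
Then β = (13378 − 513·(7845/15914))/4291 = 48677/15914.

α = 0.49, β = 3.06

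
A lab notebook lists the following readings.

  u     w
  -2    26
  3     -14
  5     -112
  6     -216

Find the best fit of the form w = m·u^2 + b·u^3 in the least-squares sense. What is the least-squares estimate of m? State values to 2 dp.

m = 3.17

With design matrix A, AᵀA = [[2018, 11112]; [11112, 63074]] and Aᵀw = [-10598, -61242]ᵀ.
Δ = 2018·63074 − 11112² = 3806788.
m = ((-10598)·63074 − 11112·(-61242))/3806788 = 3015713/951697; b = (2018·(-61242) − 11112·(-10598))/3806788 = -1455345/951697.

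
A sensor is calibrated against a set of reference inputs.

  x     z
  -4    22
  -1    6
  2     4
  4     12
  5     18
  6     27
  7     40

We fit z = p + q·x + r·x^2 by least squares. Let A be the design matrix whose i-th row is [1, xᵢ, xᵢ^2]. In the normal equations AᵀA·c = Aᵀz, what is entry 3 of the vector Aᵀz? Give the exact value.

Entry 3 ↔ basis x^2, so (Aᵀz)_{3} = Σᵢ (x^2)·zᵢ = (16)·(22) + (1)·(6) + (4)·(4) + (16)·(12) + (25)·(18) + (36)·(27) + (49)·(40) = 3948.

3948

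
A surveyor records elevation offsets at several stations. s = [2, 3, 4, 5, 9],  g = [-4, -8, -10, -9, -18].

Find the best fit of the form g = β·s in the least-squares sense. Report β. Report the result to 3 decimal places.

β = -2.067

From the data, Σs·s = 135.
And Σs·g = -279.
MᵀM·[β]ᵀ = Mᵀg becomes [[135]]·[β]ᵀ = [-279]ᵀ.
Hence β = -279 / 135 ≈ -2.06667.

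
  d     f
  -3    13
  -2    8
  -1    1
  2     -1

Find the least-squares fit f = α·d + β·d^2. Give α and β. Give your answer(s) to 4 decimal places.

Normal-equation sums: Σd·d = 18, Σd·d^2 = -28, Σd^2·d^2 = 114.
Right-hand side: Σd·f = -58, Σd^2·f = 146.
Eliminating β: 114·(row 1) − (-28)·(row 2) gives 1268·α = 114·(-58) − (-28)·146 = -2524, so α = -631/317.
Then β = (146 − (-28)·(-631/317))/114 = 251/317.

α = -1.9905, β = 0.7918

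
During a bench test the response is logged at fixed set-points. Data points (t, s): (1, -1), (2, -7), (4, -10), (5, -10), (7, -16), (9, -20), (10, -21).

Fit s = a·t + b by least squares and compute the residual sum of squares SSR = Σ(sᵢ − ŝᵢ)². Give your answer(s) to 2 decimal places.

Compute the Gram sums: Σt·t = 276, Σt = 38, Σ1 = 7.
Moment sums: Σt·s = -607, Σs = -85.
Δ = 276·7 − 38² = 488.
a = ((-607)·7 − 38·(-85))/488 = -1019/488; b = (276·(-85) − 38·(-607))/488 = -197/244.
Residuals: 925/488, -123/61, -205/244, 609/488, -281/488, -195/488, 42/61; SSR = 5313/488.

SSR = 10.89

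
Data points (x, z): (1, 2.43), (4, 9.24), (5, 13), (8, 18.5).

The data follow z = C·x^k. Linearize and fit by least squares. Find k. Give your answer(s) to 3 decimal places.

k = 0.990

Linearized form: ln z = k·ln x + ln C. From the 4 transformed points,
Σln x = 5.0752, Σ(ln x)² = 8.8362, Σln z = 8.5942, Σln x·ln z = 13.2779.
Equations: 8.8362·k + 5.0752·ln C = 13.2779;  5.0752·k + 4·ln C = 8.5942.
Slope k = (n·Σln x·ln z − Σln x·Σln z)/(n·Σ(ln x)² − (Σln x)²) = (4·13.2779 − 5.0752·8.5942)/9.5873 = 0.99036; ln C = (Σln z − k·Σln x)/n = 0.89197.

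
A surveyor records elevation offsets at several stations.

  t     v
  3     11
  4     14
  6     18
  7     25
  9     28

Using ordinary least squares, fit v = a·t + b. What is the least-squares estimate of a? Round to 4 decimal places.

Normal-equation sums: Σt·t = 191, Σt = 29, Σ1 = 5.
For Xᵀv: Σt·v = 624, Σv = 96.
XᵀX·[a, b]ᵀ = Xᵀv becomes [[191, 29]; [29, 5]]·[a, b]ᵀ = [624, 96]ᵀ.
Determinant 191·5 − 29² = 114.
a = (624·5 − 29·96)/114 = 56/19; b = (191·96 − 29·624)/114 = 40/19.

a = 2.9474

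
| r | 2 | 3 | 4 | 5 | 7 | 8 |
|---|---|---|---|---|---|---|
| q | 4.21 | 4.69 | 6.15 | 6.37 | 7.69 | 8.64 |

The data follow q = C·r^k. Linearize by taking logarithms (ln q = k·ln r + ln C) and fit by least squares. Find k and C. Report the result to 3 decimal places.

k = 0.522, C = 2.831

With ln qᵢ as the transformed response and ln rᵢ as the regressor:
XᵀX = [[14.3101, 8.8128]; [8.8128, 6]], rhs = [16.6460, 10.8473]ᵀ  (here Σln r = 8.8128, Σ(ln r)² = 14.3101, Σln q = 10.8473, Σln r·ln q = 16.6460).
Δ = 14.3101·6 − (8.8128)² = 8.1947; k = (16.6460·6 − 8.8128·10.8473)/8.1947 = 0.52237, ln C = (14.3101·10.8473 − 8.8128·16.6460)/8.1947 = 1.04062, so C = exp(1.04062) = 2.83096.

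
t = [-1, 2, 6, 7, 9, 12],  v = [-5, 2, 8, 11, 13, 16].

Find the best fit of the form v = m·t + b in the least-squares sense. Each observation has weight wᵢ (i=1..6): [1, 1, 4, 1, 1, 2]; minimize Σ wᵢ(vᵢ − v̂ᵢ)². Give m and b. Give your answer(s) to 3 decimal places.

m = 1.567, b = -1.689

Sums needed: Σwᵢ·t·t = 567, Σwᵢ·t = 65, Σwᵢ·1 = 10.
Right-hand side: Σwᵢ·t·v = 779, Σwᵢ·v = 85.
Normal equations: [[567, 65]; [65, 10]]·[m, b]ᵀ = [779, 85]ᵀ.
Δ = 567·10 − 65² = 1445.
m = (779·10 − 65·85)/1445 = 453/289; b = (567·85 − 65·779)/1445 = -488/289.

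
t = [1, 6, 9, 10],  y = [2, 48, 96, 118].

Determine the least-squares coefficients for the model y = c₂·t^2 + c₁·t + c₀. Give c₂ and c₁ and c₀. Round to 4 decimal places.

c₂ = 0.9254, c₁ = 2.6215, c₀ = -1.4751

Normal-equation sums: Σt^2·t^2 = 17858, Σt^2·t = 1946, Σt^2 = 218, Σt·t = 218, Σt = 26, Σ1 = 4.
And Σt^2·y = 21306, Σt·y = 2334, Σy = 264.
MᵀM·[c₂, c₁, c₀]ᵀ = Mᵀy becomes [[17858, 1946, 218]; [1946, 218, 26]; [218, 26, 4]]·[c₂, c₁, c₀]ᵀ = [21306, 2334, 264]ᵀ.
Inverting the 3×3 Gram matrix, [c₂, c₁, c₀]ᵀ = [335/362, 949/362, -267/181]ᵀ.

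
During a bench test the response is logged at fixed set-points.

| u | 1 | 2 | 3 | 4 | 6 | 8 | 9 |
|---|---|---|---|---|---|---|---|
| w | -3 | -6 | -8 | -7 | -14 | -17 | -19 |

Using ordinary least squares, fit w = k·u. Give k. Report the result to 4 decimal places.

Entries of MᵀM: Σu·u = 211.
Right-hand side: Σu·w = -458.
MᵀM·[k]ᵀ = Mᵀw becomes [[211]]·[k]ᵀ = [-458]ᵀ.
Hence k = -458 / 211 ≈ -2.17062.

k = -2.1706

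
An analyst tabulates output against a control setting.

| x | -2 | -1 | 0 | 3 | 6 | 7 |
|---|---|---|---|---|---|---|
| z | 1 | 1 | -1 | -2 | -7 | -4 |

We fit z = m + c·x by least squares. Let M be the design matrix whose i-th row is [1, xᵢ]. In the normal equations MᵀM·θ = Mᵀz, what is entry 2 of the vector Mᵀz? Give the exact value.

Entry 2 ↔ basis x, so (Mᵀz)_{2} = Σᵢ (x)·zᵢ = (-2)·(1) + (-1)·(1) + (0)·(-1) + (3)·(-2) + (6)·(-7) + (7)·(-4) = -79.

-79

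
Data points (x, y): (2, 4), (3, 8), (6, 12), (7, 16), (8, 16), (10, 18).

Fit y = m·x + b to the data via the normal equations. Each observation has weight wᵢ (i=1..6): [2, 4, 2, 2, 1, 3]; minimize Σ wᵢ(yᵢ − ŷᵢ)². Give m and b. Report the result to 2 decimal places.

Sums needed: Σwᵢ·x·x = 578, Σwᵢ·x = 80, Σwᵢ·1 = 14.
And Σwᵢ·x·y = 1148, Σwᵢ·y = 166.
Eliminating b: 14·(row 1) − 80·(row 2) gives 1692·m = 14·1148 − 80·166 = 2792, so m = 698/423.
Then b = (166 − 80·(698/423))/14 = 1027/423.

m = 1.65, b = 2.43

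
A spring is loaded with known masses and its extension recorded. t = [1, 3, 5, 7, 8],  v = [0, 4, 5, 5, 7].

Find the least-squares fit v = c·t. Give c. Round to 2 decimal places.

c = 0.86

The normal equations are: 148·c = 128.
(Σt·t = 148, Σt·v = 128.)
c = 128/148 = 0.864865.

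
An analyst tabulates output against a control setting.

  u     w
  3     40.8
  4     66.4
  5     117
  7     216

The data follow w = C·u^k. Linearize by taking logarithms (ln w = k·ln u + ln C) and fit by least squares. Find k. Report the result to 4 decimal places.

Taking logs, ln w = k·ln u + ln C, so regress ln w on ln u.
Σln u = 6.0403, Σ(ln u)² = 9.5056, Σln w = 18.0418, Σln u·ln w = 28.0151.
Equations: 9.5056·k + 6.0403·ln C = 28.0151;  6.0403·k + 4·ln C = 18.0418.
Solving (det = 1.5378): k = 2.00493, ln C = 1.48288.

k = 2.0049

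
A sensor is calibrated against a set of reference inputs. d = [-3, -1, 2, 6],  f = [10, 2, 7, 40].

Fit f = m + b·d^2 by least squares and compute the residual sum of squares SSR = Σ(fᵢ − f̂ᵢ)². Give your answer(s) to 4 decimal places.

Compute the Gram sums: Σ1 = 4, Σd^2 = 50, Σd^2·d^2 = 1394.
Right-hand side: Σf = 59, Σd^2·f = 1560.
Determinant 4·1394 − 50² = 3076.
m = (59·1394 − 50·1560)/3076 = 2123/1538; b = (4·1560 − 50·59)/3076 = 1645/1538.
Residuals: -774/769, -346/769, 2063/1538, 177/1538; SSR = 4657/1538.

SSR = 3.0280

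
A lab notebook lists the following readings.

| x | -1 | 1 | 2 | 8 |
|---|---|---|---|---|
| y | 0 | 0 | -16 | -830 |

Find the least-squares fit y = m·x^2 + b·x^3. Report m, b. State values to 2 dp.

From the data, Σx^2·x^2 = 4114, Σx^2·x^3 = 32800, Σx^3·x^3 = 262210.
Moment sums: Σx^2·y = -53184, Σx^3·y = -425088.
So AᵀA·[m, b]ᵀ = Aᵀy: [[4114, 32800]; [32800, 262210]]·[m, b]ᵀ = [-53184, -425088]ᵀ.
Δ = 4114·262210 − 32800² = 2891940.
m = ((-53184)·262210 − 32800·(-425088))/2891940 = -41504/48199; b = (4114·(-425088) − 32800·(-53184))/2891940 = -364736/240995.

m = -0.86, b = -1.51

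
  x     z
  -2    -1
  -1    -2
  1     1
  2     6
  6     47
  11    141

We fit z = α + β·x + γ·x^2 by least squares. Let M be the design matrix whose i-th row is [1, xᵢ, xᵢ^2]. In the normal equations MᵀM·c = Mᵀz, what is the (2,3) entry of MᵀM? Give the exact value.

Row 2 ↔ basis x, column 3 ↔ basis x^2, so (MᵀM)_{2,3} = Σᵢ (x)·(x^2) = (-2)·(4) + (-1)·(1) + (1)·(1) + (2)·(4) + (6)·(36) + (11)·(121) = 1547.

1547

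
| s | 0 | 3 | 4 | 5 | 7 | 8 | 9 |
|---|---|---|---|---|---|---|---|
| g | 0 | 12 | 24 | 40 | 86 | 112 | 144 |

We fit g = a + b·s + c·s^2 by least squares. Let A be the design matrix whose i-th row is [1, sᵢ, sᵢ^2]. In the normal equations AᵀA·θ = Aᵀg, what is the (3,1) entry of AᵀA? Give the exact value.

244

Row 3 ↔ basis s^2, column 1 ↔ basis 1, so (AᵀA)_{3,1} = Σᵢ s^2 = (0)·(1) + (9)·(1) + (16)·(1) + (25)·(1) + (49)·(1) + (64)·(1) + (81)·(1) = 244.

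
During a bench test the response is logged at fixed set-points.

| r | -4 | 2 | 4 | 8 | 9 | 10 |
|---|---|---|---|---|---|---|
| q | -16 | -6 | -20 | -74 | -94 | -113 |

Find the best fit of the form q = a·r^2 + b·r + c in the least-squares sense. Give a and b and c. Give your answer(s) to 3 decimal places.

a = -1.078, b = -0.527, c = -0.785

Setting ∂/∂a … = 0 gives: 21185·a + 2249·b + 281·c = -24250;  2249·a + 281·b + 29·c = -2596;  281·a + 29·b + 6·c = -323.
(Σr^2·r^2 = 21185, Σr^2·r = 2249, Σr^2 = 281, Σr·r = 281, Σr = 29, Σ1 = 6, Σr^2·q = -24250, Σr·q = -2596, Σq = -323.)
Inverting the 3×3 Gram matrix, [a, b, c]ᵀ = [-72587/67316, -177441/336580, -66034/84145]ᵀ.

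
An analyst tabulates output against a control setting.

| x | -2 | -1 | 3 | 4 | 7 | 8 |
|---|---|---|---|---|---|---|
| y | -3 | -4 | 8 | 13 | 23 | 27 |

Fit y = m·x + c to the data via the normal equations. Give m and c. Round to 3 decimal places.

The normal system AᵀA·[m, c]ᵀ = Aᵀy is [[143, 19]; [19, 6]]·[m, c]ᵀ = [463, 64]ᵀ.
Δ = 143·6 − 19² = 497.
m = (463·6 − 19·64)/497 = 22/7; c = (143·64 − 19·463)/497 = 5/7.

m = 3.143, c = 0.714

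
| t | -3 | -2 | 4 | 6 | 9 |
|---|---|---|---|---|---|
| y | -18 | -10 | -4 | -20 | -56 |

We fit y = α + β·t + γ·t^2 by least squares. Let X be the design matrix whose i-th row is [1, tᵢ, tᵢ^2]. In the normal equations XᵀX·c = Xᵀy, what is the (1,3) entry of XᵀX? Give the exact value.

Row 1 ↔ basis 1, column 3 ↔ basis t^2, so (XᵀX)_{1,3} = Σᵢ t^2 = (1)·(9) + (1)·(4) + (1)·(16) + (1)·(36) + (1)·(81) = 146.

146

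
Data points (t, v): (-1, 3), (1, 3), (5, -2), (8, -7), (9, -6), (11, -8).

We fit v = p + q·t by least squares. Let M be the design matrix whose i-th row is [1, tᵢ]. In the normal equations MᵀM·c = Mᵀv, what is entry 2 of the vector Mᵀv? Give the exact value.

Entry 2 ↔ basis t, so (Mᵀv)_{2} = Σᵢ (t)·vᵢ = (-1)·(3) + (1)·(3) + (5)·(-2) + (8)·(-7) + (9)·(-6) + (11)·(-8) = -208.

-208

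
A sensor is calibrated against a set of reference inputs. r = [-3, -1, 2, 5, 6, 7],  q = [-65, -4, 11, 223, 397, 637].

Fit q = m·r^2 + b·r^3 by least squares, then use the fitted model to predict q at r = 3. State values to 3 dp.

From the data, Σr^2·r^2 = 4420, Σr^2·r^3 = 27496, Σr^3·r^3 = 180724.
For Xᵀq: Σr^2·q = 50535, Σr^3·q = 333965.
So XᵀX·[m, b]ᵀ = Xᵀq: [[4420, 27496]; [27496, 180724]]·[m, b]ᵀ = [50535, 333965]ᵀ.
Eliminating b: 180724·(row 1) − 27496·(row 2) gives 42770064·m = 180724·50535 − 27496·333965 = -49814300, so m = -12453575/10692516.
Then b = (333965 − 27496·(-12453575/10692516))/180724 = 21653735/10692516.
At r = 3: q̂ = (-12453575/10692516)·(9) + (21653735/10692516)·(27) = 78761445/1782086.

q̂ = 44.196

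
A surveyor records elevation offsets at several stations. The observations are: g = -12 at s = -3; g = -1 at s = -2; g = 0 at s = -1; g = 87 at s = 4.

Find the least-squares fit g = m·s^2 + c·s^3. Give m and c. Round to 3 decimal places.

Normal-equation sums: Σs^2·s^2 = 354, Σs^2·s^3 = 748, Σs^3·s^3 = 4890.
For Mᵀg: Σs^2·g = 1280, Σs^3·g = 5900.
Normal equations: [[354, 748]; [748, 4890]]·[m, c]ᵀ = [1280, 5900]ᵀ.
det = 354·4890 − 748² = 1171556.
m = (1280·4890 − 748·5900)/1171556 = 461500/292889; c = (354·5900 − 748·1280)/1171556 = 282790/292889.

m = 1.576, c = 0.966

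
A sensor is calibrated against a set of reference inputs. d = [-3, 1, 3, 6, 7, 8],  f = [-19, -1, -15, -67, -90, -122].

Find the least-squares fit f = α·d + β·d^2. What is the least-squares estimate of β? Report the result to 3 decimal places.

Compute the Gram sums: Σd·d = 168, Σd·d^2 = 1072, Σd^2·d^2 = 7956.
For Xᵀf: Σd·f = -1997, Σd^2·f = -14937.
Normal equations: [[168, 1072]; [1072, 7956]]·[α, β]ᵀ = [-1997, -14937]ᵀ.
det = 168·7956 − 1072² = 187424.
α = ((-1997)·7956 − 1072·(-14937))/187424 = 31083/46856; β = (168·(-14937) − 1072·(-1997))/187424 = -46079/23428.

β = -1.967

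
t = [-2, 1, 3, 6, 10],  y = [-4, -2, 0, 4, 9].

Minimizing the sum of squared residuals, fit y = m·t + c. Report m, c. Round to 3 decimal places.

Normal-equation sums: Σt·t = 150, Σt = 18, Σ1 = 5.
And Σt·y = 120, Σy = 7.
Eliminating c: 5·(row 1) − 18·(row 2) gives 426·m = 5·120 − 18·7 = 474, so m = 79/71.
Then c = (7 − 18·(79/71))/5 = -185/71.

m = 1.113, c = -2.606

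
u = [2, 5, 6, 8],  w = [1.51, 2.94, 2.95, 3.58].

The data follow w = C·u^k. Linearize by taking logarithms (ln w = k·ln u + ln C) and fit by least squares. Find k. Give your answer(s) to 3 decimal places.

k = 0.625

Let Y = ln w. Fitting Y = k·ln u + ln C by least squares:
XᵀX = [[10.6052, 6.1738]; [6.1738, 4]], rhs = [6.6117, 3.8477]ᵀ  (here Σln u = 6.1738, Σ(ln u)² = 10.6052, Σln w = 3.8477, Σln u·ln w = 6.6117).
Slope k = (n·Σln u·ln w − Σln u·Σln w)/(n·Σ(ln u)² − (Σln u)²) = (4·6.6117 − 6.1738·3.8477)/4.3053 = 0.62525; ln C = (Σln w − k·Σln u)/n = -0.00312.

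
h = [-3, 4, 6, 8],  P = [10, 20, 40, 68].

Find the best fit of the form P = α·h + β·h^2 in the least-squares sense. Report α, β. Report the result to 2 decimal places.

With design matrix A, AᵀA = [[125, 765]; [765, 5729]] and AᵀP = [834, 6202]ᵀ.
det = 125·5729 − 765² = 130900.
α = (834·5729 − 765·6202)/130900 = 492/1925; β = (125·6202 − 765·834)/130900 = 6862/6545.

α = 0.26, β = 1.05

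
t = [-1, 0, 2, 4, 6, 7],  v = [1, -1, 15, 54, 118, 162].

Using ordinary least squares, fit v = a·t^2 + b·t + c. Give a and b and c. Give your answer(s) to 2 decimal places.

From the data, Σt^2·t^2 = 3970, Σt^2·t = 630, Σt^2 = 106, Σt·t = 106, Σt = 18, Σ1 = 6.
Right-hand side: Σt^2·v = 13111, Σt·v = 2087, Σv = 349.
Inverting the 3×3 Gram matrix, [a, b, c]ᵀ = [529/169, 206/169, -267/338]ᵀ.

a = 3.13, b = 1.22, c = -0.79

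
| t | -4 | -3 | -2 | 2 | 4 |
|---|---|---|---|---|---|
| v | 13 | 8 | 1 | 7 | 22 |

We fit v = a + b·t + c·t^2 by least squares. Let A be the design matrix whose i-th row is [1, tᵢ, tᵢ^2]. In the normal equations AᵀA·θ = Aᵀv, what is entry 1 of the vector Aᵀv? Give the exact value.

Entry 1 ↔ basis 1, so (Aᵀv)_{1} = Σᵢ vᵢ = (1)·(13) + (1)·(8) + (1)·(1) + (1)·(7) + (1)·(22) = 51.

51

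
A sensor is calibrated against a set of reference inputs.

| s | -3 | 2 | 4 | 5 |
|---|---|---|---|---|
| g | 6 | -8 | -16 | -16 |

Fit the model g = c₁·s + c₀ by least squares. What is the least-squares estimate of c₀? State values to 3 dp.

c₀ = -2.711

Normal-equation sums: Σs·s = 54, Σs = 8, Σ1 = 4.
Moment sums: Σs·g = -178, Σg = -34.
XᵀX·[c₁, c₀]ᵀ = Xᵀg becomes [[54, 8]; [8, 4]]·[c₁, c₀]ᵀ = [-178, -34]ᵀ.
Eliminating c₀: 4·(row 1) − 8·(row 2) gives 152·c₁ = 4·(-178) − 8·(-34) = -440, so c₁ = -55/19.
Then c₀ = ((-34) − 8·(-55/19))/4 = -103/38.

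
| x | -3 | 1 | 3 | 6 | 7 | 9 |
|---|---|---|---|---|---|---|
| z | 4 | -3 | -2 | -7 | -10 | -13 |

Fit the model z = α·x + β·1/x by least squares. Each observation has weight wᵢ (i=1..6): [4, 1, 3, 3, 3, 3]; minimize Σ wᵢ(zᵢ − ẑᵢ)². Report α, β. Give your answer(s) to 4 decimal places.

α = -1.3539, β = 0.2878

Sums needed: Σwᵢ·x·x = 562, Σwᵢ·x·1/x = 17, Σwᵢ·1/x·1/x = 10369/5292.
And Σwᵢ·x·z = -756, Σwᵢ·1/x·z = -943/42.
So AᵀWA·[α, β]ᵀ = AᵀWz: [[562, 17]; [17, 10369/5292]]·[α, β]ᵀ = [-756, -943/42]ᵀ.
det = 562·(10369/5292) − 17² = 2148995/2646.
α = ((-756)·(10369/5292) − 17·(-943/42))/(2148995/2646) = -2909529/2148995; β = (562·(-943/42) − 17·(-756))/(2148995/2646) = 618534/2148995.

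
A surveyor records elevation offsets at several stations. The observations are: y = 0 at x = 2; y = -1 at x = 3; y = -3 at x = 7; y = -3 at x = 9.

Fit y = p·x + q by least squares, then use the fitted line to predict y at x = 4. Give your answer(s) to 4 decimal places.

ŷ = -1.2061

The normal equations are: 143·p + 21·q = -51;  21·p + 4·q = -7.
Determinant 143·4 − 21² = 131.
p = ((-51)·4 − 21·(-7))/131 = -57/131; q = (143·(-7) − 21·(-51))/131 = 70/131.
At x = 4: ŷ = (-57/131)·(4) + (70/131)·(1) = -158/131.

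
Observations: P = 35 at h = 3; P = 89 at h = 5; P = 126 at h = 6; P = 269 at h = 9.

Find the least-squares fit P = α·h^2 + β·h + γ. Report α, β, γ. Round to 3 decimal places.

AᵀA·[α, β, γ]ᵀ = AᵀP reads: 8563·α + 1097·β + 151·γ = 28865;  1097·α + 151·β + 23·γ = 3727;  151·α + 23·β + 4·γ = 519.
(Σh^2·h^2 = 8563, Σh^2·h = 1097, Σh^2 = 151, Σh·h = 151, Σh = 23, Σ1 = 4, Σh^2·P = 28865, Σh·P = 3727, ΣP = 519.)
Solving the 3×3 system (Gaussian elimination) gives α = 44/15, β = 287/75, γ = -224/75.

α = 2.933, β = 3.827, γ = -2.987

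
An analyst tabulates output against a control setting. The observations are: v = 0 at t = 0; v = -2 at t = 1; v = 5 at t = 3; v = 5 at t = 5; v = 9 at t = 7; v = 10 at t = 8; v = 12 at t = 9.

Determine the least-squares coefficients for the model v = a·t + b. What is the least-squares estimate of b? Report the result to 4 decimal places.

b = -1.1790

Forming XᵀX = [[229, 33]; [33, 7]] and Xᵀv = [289, 39]ᵀ gives XᵀX·[a, b]ᵀ = Xᵀv.
Determinant 229·7 − 33² = 514.
a = (289·7 − 33·39)/514 = 368/257; b = (229·39 − 33·289)/514 = -303/257.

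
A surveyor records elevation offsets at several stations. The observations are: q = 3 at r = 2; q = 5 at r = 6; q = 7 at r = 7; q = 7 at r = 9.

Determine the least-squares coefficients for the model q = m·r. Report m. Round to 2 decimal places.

Forming AᵀA = [[170]] and Aᵀq = [148]ᵀ gives AᵀA·[m]ᵀ = Aᵀq.
Hence m = 148 / 170 ≈ 0.870588.

m = 0.87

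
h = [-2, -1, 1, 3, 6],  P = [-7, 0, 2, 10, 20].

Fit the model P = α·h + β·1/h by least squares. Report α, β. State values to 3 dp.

MᵀM·[α, β]ᵀ = MᵀP reads: 51·α + 5·β = 166;  5·α + (43/18)·β = 73/6.
det = 51·(43/18) − 5² = 581/6.
α = (166·(43/18) − 5·(73/6))/(581/6) = 6043/1743; β = (51·(73/6) − 5·166)/(581/6) = -1257/581.

α = 3.467, β = -2.164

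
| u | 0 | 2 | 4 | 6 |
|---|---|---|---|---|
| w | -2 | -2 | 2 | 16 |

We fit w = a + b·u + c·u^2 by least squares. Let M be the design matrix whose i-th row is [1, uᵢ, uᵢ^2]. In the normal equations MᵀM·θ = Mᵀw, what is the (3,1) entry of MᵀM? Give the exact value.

Row 3 ↔ basis u^2, column 1 ↔ basis 1, so (MᵀM)_{3,1} = Σᵢ u^2 = (0)·(1) + (4)·(1) + (16)·(1) + (36)·(1) = 56.

56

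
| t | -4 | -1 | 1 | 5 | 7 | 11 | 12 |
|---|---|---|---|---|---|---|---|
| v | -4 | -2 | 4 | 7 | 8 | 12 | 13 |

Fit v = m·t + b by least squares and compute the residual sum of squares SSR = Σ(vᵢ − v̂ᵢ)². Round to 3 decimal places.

SSR = 9.231

Compute the Gram sums: Σt·t = 357, Σt = 31, Σ1 = 7.
For Xᵀv: Σt·v = 401, Σv = 38.
det = 357·7 − 31² = 1538.
m = (401·7 − 31·38)/1538 = 1629/1538; b = (357·38 − 31·401)/1538 = 1135/1538.
Residuals: -771/1538, -1291/769, 1694/769, 743/769, -117/769, -299/769, -689/1538; SSR = 14197/1538.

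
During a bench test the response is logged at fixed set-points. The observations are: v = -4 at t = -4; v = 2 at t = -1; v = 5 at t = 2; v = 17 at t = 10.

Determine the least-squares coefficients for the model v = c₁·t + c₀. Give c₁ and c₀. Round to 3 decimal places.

Normal-equation sums: Σt·t = 121, Σt = 7, Σ1 = 4.
Right-hand side: Σt·v = 194, Σv = 20.
MᵀM·[c₁, c₀]ᵀ = Mᵀv becomes [[121, 7]; [7, 4]]·[c₁, c₀]ᵀ = [194, 20]ᵀ.
Eliminating c₀: 4·(row 1) − 7·(row 2) gives 435·c₁ = 4·194 − 7·20 = 636, so c₁ = 212/145.
Then c₀ = (20 − 7·(212/145))/4 = 354/145.

c₁ = 1.462, c₀ = 2.441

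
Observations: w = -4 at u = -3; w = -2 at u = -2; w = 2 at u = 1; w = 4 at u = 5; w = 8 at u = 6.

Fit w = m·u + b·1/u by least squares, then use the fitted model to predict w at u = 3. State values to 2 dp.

ŵ = 3.53

Normal-equation sums: Σu·u = 75, Σu·1/u = 5, Σ1/u·1/u = 643/450.
For Xᵀw: Σu·w = 86, Σ1/u·w = 97/15.
So XᵀX·[m, b]ᵀ = Xᵀw: [[75, 5]; [5, 643/450]]·[m, b]ᵀ = [86, 97/15]ᵀ.
Eliminating b: (643/450)·(row 1) − 5·(row 2) gives (493/6)·m = (643/450)·86 − 5·(97/15) = 20374/225, so m = 40748/36975.
Then b = ((97/15) − 5·(40748/36975))/(643/450) = 330/493.
At u = 3: ŵ = (40748/36975)·(3) + (330/493)·(1/3) = 43498/12325.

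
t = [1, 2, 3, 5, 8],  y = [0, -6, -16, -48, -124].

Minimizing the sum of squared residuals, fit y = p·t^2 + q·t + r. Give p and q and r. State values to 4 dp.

p = -1.9184, q = -0.4732, r = 2.5175

Compute the Gram sums: Σt^2·t^2 = 4819, Σt^2·t = 673, Σt^2 = 103, Σt·t = 103, Σt = 19, Σ1 = 5.
For Mᵀy: Σt^2·y = -9304, Σt·y = -1292, Σy = -194.
So MᵀM·[p, q, r]ᵀ = Mᵀy: [[4819, 673, 103]; [673, 103, 19]; [103, 19, 5]]·[p, q, r]ᵀ = [-9304, -1292, -194]ᵀ.
Solving the 3×3 system (Gaussian elimination) gives p = -823/429, q = -203/429, r = 360/143.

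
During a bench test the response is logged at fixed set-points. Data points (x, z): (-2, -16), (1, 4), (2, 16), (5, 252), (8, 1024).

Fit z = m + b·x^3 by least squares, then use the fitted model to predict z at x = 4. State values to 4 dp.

ẑ = 128.8836

Entries of AᵀA: Σ1 = 5, Σx^3 = 638, Σx^3·x^3 = 277898.
Moment sums: Σz = 1280, Σx^3·z = 556048.
AᵀA·[m, b]ᵀ = Aᵀz becomes [[5, 638]; [638, 277898]]·[m, b]ᵀ = [1280, 556048]ᵀ.
Determinant 5·277898 − 638² = 982446.
m = (1280·277898 − 638·556048)/982446 = 475408/491223; b = (5·556048 − 638·1280)/982446 = 981800/491223.
At x = 4: ẑ = (475408/491223)·(1) + (981800/491223)·(64) = 21103536/163741.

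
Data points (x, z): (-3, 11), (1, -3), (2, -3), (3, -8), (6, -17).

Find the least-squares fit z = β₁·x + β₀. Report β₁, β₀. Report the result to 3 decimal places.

β₁ = -3.084, β₀ = 1.551

Sums needed: Σx·x = 59, Σx = 9, Σ1 = 5.
And Σx·z = -168, Σz = -20.
MᵀM·[β₁, β₀]ᵀ = Mᵀz becomes [[59, 9]; [9, 5]]·[β₁, β₀]ᵀ = [-168, -20]ᵀ.
Δ = 59·5 − 9² = 214.
β₁ = ((-168)·5 − 9·(-20))/214 = -330/107; β₀ = (59·(-20) − 9·(-168))/214 = 166/107.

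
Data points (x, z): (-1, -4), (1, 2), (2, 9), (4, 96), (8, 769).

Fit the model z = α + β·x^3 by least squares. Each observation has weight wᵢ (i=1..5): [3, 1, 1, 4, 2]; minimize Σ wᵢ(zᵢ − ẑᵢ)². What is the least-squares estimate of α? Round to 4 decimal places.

α = -1.3092

The normal system MᵀWM·[α, β]ᵀ = MᵀWz is [[11, 1286]; [1286, 540740]]·[α, β]ᵀ = [1921, 812118]ᵀ.
Eliminating β: 540740·(row 1) − 1286·(row 2) gives 4294344·α = 540740·1921 − 1286·812118 = -5622208, so α = -702776/536793.
Then β = (812118 − 1286·(-702776/536793))/540740 = 1615723/1073586.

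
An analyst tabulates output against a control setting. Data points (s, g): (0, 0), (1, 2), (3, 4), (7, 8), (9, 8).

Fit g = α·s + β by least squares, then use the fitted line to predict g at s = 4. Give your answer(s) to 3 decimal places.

ĝ = 4.400

Entries of XᵀX: Σs·s = 140, Σs = 20, Σ1 = 5.
For Xᵀg: Σs·g = 142, Σg = 22.
So XᵀX·[α, β]ᵀ = Xᵀg: [[140, 20]; [20, 5]]·[α, β]ᵀ = [142, 22]ᵀ.
det = 140·5 − 20² = 300.
α = (142·5 − 20·22)/300 = 9/10; β = (140·22 − 20·142)/300 = 4/5.
At s = 4: ĝ = (9/10)·(4) + (4/5)·(1) = 22/5.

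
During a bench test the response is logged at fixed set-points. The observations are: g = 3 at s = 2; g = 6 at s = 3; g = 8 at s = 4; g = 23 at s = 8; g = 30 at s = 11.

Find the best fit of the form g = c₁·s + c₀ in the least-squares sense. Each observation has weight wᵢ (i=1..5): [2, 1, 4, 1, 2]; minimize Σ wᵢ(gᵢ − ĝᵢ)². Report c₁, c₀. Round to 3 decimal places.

c₁ = 3.100, c₀ = -3.730

With design matrix M, MᵀWM = [[387, 53]; [53, 10]] and MᵀWg = [1002, 127]ᵀ.
det = 387·10 − 53² = 1061.
c₁ = (1002·10 − 53·127)/1061 = 3289/1061; c₀ = (387·127 − 53·1002)/1061 = -3957/1061.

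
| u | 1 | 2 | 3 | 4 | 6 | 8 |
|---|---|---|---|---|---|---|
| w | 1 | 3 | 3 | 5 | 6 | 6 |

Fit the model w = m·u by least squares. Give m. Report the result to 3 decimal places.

m = 0.923

XᵀX·[m]ᵀ = Xᵀw reads: 130·m = 120.
(Σu·u = 130, Σu·w = 120.)
m = 120/130 = 0.923077.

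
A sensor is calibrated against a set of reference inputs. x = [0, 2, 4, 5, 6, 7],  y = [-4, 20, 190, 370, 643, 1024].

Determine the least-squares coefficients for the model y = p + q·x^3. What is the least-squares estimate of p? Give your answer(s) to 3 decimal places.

p = -3.557

Normal-equation sums: Σ1 = 6, Σx^3 = 756, Σx^3·x^3 = 184090.
And Σy = 2243, Σx^3·y = 548690.
So AᵀA·[p, q]ᵀ = Aᵀy: [[6, 756]; [756, 184090]]·[p, q]ᵀ = [2243, 548690]ᵀ.
Δ = 6·184090 − 756² = 533004.
p = (2243·184090 − 756·548690)/533004 = -947885/266502; q = (6·548690 − 756·2243)/533004 = 133036/44417.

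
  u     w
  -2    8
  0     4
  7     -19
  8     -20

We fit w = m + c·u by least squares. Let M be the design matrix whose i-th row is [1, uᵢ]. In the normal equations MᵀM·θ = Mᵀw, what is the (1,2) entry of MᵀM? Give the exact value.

Row 1 ↔ basis 1, column 2 ↔ basis u, so (MᵀM)_{1,2} = Σᵢ u = (1)·(-2) + (1)·(0) + (1)·(7) + (1)·(8) = 13.

13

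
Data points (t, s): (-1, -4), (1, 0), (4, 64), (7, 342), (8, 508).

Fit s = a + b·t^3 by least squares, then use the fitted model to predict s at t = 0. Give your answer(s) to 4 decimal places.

Entries of MᵀM: Σ1 = 5, Σt^3 = 919, Σt^3·t^3 = 383891.
For Mᵀs: Σs = 910, Σt^3·s = 381502.
Δ = 5·383891 − 919² = 1074894.
a = (910·383891 − 919·381502)/1074894 = -629764/537447; b = (5·381502 − 919·910)/1074894 = 535610/537447.
At t = 0: ŝ = (-629764/537447)·(1) + (535610/537447)·(0) = -629764/537447.

ŝ = -1.1718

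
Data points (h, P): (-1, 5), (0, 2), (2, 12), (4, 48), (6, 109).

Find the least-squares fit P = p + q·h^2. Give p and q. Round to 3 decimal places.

With design matrix A, AᵀA = [[5, 57]; [57, 1569]] and AᵀP = [176, 4745]ᵀ.
Determinant 5·1569 − 57² = 4596.
p = (176·1569 − 57·4745)/4596 = 1893/1532; q = (5·4745 − 57·176)/4596 = 13693/4596.

p = 1.236, q = 2.979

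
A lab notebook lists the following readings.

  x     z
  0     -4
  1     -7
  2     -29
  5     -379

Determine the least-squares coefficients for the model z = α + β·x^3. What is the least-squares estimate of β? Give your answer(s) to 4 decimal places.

β = -2.9977

Normal-equation sums: Σ1 = 4, Σx^3 = 134, Σx^3·x^3 = 15690.
Moment sums: Σz = -419, Σx^3·z = -47614.
det = 4·15690 − 134² = 44804.
α = ((-419)·15690 − 134·(-47614))/44804 = -96917/22402; β = (4·(-47614) − 134·(-419))/44804 = -67155/22402.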